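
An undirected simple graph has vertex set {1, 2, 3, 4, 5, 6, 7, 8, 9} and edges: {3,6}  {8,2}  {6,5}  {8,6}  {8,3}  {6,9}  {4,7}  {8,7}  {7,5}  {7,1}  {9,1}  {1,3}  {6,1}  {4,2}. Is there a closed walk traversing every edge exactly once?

No

Degrees: 1:4, 2:2, 3:3, 4:2, 5:2, 6:5, 7:4, 8:4, 9:2
3, 6 have odd degree; an Eulerian circuit needs every degree to be even, so none exists.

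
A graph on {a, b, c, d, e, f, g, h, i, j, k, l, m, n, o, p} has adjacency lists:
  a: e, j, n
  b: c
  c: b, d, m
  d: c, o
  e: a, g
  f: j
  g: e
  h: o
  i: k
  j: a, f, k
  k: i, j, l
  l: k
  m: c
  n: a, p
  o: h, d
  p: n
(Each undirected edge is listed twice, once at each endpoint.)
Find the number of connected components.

2

Component: {b, c, d, h, m, o}
Component: {a, e, f, g, i, j, k, l, n, p}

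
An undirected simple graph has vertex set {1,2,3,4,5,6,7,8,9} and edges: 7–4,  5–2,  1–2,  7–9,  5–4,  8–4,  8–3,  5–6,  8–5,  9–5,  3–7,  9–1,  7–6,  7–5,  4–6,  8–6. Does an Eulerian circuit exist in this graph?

No

Degrees: 1:2, 2:2, 3:2, 4:4, 5:6, 6:4, 7:5, 8:4, 9:3
Vertices with odd degree: 7, 9. An Eulerian circuit requires all degrees even.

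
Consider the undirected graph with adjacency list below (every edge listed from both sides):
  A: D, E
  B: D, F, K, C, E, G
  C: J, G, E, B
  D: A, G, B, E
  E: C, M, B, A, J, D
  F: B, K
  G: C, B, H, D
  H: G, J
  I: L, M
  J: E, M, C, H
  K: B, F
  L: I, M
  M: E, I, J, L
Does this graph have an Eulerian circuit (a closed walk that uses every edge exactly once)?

Yes

Degrees: A:2, B:6, C:4, D:4, E:6, F:2, G:4, H:2, I:2, J:4, K:2, L:2, M:4
All degrees are even and the non-isolated vertices are connected — an Eulerian circuit exists.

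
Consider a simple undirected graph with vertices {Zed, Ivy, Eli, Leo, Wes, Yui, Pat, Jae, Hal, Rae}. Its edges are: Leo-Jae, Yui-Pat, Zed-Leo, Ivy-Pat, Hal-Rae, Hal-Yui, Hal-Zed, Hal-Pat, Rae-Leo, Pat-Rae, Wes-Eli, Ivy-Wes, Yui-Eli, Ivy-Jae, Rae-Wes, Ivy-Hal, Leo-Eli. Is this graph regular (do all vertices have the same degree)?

Degrees: Zed:2, Ivy:4, Eli:3, Leo:4, Wes:3, Yui:3, Pat:4, Jae:2, Hal:5, Rae:4
Degrees are not all equal (e.g. deg(Zed)=2 but deg(Hal)=5); not regular.

No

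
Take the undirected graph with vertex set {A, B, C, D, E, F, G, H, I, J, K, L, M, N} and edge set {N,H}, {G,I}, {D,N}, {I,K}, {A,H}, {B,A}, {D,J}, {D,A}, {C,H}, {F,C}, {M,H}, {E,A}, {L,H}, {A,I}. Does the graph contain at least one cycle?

Yes

|V| = 14, |E| = 14, number of components = 1.
Since 14 > 14 - 1, a cycle must exist; for instance A-H-N-D-A.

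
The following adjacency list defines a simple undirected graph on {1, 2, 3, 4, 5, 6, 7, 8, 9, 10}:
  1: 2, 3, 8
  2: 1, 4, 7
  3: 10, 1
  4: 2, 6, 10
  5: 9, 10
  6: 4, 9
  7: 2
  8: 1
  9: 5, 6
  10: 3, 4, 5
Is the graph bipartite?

No

3-1-2-4-10-3 is an odd cycle (length 5), and a bipartite graph can contain only even cycles.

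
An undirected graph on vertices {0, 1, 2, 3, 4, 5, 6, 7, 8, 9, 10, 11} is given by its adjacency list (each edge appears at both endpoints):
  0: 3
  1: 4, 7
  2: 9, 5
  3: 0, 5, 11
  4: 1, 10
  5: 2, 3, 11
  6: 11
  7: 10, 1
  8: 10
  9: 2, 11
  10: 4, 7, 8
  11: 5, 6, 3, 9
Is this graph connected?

No

Component: {1, 4, 7, 8, 10}
Component: {0, 2, 3, 5, 6, 9, 11}
No edge joins these 2 groups, so the graph is disconnected.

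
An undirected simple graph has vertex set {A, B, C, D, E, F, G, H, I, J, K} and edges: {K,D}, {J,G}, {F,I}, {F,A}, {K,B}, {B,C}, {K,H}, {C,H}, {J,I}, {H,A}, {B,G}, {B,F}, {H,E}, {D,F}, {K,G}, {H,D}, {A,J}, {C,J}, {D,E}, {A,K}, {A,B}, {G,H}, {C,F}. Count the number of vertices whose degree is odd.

4

Degrees: A:5, B:5, C:4, D:4, E:2, F:5, G:4, H:6, I:2, J:4, K:5
Odd-degree vertices: A, B, F, K.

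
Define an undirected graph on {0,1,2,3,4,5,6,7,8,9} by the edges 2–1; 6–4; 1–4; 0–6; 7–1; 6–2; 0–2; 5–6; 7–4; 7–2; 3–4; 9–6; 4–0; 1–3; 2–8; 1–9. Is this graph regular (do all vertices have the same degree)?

Degrees: 0:3, 1:5, 2:5, 3:2, 4:5, 5:1, 6:5, 7:3, 8:1, 9:2
Vertex 5 has degree 1 while 1 has degree 5, so the graph is not regular.

No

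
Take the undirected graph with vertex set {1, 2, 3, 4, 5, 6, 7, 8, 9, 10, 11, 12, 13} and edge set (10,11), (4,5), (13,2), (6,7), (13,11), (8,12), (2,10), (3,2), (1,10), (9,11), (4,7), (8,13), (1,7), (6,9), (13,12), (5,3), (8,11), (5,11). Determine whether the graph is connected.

A breadth-first search from 1 visits 1, 7, 10, 6, 4, 11, 2, 9, 5, 13, 8, 3, 12 — all 13 vertices — so the graph is connected.

Yes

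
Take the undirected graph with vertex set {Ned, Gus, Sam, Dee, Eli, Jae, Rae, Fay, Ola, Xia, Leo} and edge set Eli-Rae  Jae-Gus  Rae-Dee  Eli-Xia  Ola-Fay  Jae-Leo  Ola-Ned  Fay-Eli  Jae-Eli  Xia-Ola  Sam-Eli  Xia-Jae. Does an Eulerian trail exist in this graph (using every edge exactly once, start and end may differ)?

Degrees: Ned:1, Gus:1, Sam:1, Dee:1, Eli:5, Jae:4, Rae:2, Fay:2, Ola:3, Xia:3, Leo:1
Odd-degree vertices: Ned, Gus, Sam, Dee, Eli, Ola, Xia, Leo (8 total).
An Eulerian trail requires 0 or 2 odd-degree vertices; here there are 8.

No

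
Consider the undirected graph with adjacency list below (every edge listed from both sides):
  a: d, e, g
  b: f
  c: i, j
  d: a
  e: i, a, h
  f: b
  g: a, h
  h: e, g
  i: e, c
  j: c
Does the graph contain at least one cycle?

Yes

|V| = 10, |E| = 9, number of components = 2.
One cycle is a-e-h-g-a.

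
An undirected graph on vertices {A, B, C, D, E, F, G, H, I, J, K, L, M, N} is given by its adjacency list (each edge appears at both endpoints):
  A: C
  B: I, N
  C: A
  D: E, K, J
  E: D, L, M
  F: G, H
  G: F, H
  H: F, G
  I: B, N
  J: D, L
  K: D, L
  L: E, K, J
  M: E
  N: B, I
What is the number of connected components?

Component: {A, C}
Component: {B, I, N}
Component: {F, G, H}
Component: {D, E, J, K, L, M}

4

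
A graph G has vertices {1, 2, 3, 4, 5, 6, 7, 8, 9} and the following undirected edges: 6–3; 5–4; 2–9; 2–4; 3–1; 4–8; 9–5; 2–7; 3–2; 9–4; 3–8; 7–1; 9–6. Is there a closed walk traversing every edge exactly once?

Degrees: 1:2, 2:4, 3:4, 4:4, 5:2, 6:2, 7:2, 8:2, 9:4
All degrees are even and the non-isolated vertices are connected — an Eulerian circuit exists.

Yes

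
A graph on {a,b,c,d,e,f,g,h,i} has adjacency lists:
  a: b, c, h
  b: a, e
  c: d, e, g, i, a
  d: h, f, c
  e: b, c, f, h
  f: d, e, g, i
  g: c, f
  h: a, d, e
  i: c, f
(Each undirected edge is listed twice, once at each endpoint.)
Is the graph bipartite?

Yes

Color {b, c, f, h} black and {a, d, e, g, i} white. No edge joins two same-colored vertices, so the graph is bipartite.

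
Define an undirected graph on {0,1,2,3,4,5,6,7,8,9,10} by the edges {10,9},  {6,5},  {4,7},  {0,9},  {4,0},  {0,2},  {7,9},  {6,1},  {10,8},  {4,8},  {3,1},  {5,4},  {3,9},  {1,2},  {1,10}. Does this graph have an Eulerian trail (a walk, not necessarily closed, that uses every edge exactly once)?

Degrees: 0:3, 1:4, 2:2, 3:2, 4:4, 5:2, 6:2, 7:2, 8:2, 9:4, 10:3
Odd-degree vertices: 0, 10 (2 total).
With 2 odd-degree vertices and all edges in one connected piece, an Eulerian trail exists (from 0 to 10).

Yes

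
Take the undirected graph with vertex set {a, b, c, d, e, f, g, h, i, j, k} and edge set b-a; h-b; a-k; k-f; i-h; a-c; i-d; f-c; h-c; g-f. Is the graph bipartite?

Yes

Color {b, c, e, g, i, j, k} black and {a, d, f, h} white. No edge joins two same-colored vertices, so the graph is bipartite.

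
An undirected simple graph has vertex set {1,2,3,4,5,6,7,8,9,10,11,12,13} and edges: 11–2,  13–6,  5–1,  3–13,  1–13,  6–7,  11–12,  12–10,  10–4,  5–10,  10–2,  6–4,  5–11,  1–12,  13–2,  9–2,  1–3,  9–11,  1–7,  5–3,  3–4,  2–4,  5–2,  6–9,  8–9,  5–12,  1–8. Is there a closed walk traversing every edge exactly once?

Degrees: 1:6, 2:6, 3:4, 4:4, 5:6, 6:4, 7:2, 8:2, 9:4, 10:4, 11:4, 12:4, 13:4
Every vertex has even degree and the edges form a single connected piece, so an Eulerian circuit exists.

Yes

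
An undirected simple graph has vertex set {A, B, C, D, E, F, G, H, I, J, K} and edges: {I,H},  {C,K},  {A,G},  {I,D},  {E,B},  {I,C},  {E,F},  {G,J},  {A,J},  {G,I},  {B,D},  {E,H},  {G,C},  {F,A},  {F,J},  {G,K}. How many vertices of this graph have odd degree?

Degrees: A:3, B:2, C:3, D:2, E:3, F:3, G:5, H:2, I:4, J:3, K:2
Odd-degree vertices: A, C, E, F, G, J.

6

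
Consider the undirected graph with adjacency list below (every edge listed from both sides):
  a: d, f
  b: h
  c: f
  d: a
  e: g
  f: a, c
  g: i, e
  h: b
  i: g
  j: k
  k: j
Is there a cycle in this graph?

The graph has 11 vertices, 7 edges, and 4 connected components.
A forest on 11 vertices with 4 components has exactly 7 edges, which matches — so no cycle.

No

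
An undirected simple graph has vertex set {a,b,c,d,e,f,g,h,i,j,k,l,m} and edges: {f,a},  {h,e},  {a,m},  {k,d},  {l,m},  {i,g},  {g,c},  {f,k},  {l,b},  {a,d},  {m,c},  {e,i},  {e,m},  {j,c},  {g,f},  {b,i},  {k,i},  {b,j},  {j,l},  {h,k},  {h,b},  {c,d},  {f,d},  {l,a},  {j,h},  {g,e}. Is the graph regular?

Degrees: a:4, b:4, c:4, d:4, e:4, f:4, g:4, h:4, i:4, j:4, k:4, l:4, m:4
Every vertex has degree 4, so the graph is 4-regular.

Yes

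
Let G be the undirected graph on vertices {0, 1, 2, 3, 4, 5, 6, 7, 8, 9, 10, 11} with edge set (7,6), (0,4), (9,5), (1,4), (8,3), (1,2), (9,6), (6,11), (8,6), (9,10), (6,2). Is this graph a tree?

Yes

The graph has 12 vertices and 11 edges.
It is connected with exactly 11 edges, hence acyclic — it is a tree.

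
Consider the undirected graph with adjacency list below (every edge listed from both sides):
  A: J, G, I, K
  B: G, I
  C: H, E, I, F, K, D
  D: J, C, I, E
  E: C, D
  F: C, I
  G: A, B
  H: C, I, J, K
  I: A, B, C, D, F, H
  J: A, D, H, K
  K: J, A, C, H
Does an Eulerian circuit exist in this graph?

Yes

Degrees: A:4, B:2, C:6, D:4, E:2, F:2, G:2, H:4, I:6, J:4, K:4
Every vertex has even degree and the edges form a single connected piece, so an Eulerian circuit exists.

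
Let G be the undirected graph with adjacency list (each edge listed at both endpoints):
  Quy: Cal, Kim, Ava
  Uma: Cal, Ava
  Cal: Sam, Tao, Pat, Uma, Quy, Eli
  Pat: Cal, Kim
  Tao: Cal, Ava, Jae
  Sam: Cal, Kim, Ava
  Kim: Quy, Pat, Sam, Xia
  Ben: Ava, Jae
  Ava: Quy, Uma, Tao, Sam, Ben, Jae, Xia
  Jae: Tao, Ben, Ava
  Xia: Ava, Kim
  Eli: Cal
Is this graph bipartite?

Tao-Jae-Ava-Tao is an odd cycle (length 3), and a bipartite graph can contain only even cycles.

No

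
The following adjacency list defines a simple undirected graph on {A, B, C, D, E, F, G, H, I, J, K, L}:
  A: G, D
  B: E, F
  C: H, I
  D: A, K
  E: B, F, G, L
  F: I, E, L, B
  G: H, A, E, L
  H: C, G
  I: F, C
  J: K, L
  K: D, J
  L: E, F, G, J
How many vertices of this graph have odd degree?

0

Degrees: A:2, B:2, C:2, D:2, E:4, F:4, G:4, H:2, I:2, J:2, K:2, L:4
Odd-degree vertices: none.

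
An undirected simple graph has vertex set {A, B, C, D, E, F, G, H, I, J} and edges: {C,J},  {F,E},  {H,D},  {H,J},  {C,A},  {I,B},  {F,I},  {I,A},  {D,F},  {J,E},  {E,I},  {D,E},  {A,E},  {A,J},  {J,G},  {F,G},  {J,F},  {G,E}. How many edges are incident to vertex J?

6

Neighbors of J: A, C, E, F, G, H.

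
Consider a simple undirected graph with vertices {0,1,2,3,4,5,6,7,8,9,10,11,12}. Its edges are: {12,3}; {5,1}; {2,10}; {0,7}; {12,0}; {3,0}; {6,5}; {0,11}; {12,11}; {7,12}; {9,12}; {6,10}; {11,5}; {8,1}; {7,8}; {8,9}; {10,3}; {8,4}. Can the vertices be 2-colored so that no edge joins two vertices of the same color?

No

7-0-12-7 is an odd cycle (length 3), and a bipartite graph can contain only even cycles.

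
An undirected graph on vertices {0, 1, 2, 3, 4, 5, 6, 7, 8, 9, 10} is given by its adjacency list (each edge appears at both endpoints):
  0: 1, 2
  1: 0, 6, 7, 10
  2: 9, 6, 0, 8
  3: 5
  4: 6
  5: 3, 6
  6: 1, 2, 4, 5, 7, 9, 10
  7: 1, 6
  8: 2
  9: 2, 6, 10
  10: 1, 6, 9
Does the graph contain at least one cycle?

Yes

The graph has 11 vertices, 15 edges, and 1 connected component.
One cycle is 6-7-1-6.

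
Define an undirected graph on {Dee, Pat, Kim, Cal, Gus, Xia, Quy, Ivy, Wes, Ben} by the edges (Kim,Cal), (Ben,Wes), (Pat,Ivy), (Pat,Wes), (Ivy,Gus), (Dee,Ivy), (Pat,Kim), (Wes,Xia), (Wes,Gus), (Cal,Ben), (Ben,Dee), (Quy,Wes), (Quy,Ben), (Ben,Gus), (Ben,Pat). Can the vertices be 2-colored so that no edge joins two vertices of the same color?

No

Pat-Wes-Ben-Pat is an odd cycle (length 3), and a bipartite graph can contain only even cycles.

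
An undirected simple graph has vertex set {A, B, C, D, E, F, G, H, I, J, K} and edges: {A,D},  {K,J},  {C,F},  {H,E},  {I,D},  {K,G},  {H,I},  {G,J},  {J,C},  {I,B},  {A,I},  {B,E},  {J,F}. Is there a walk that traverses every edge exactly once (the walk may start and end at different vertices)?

Degrees: A:2, B:2, C:2, D:2, E:2, F:2, G:2, H:2, I:4, J:4, K:2
Odd-degree vertices: none (0 total).
The edges lie in more than one component, so no single trail can cover them all.

No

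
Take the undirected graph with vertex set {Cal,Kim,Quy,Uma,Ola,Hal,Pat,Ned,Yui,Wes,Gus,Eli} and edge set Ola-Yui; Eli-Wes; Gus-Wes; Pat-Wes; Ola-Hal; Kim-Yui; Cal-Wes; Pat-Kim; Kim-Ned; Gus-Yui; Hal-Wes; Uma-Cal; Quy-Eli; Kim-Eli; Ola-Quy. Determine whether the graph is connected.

Starting from Cal and exploring outward reaches every vertex (Cal, Wes, Uma, Eli, Hal, Pat, Gus, Kim, Quy, Ola, Yui, Ned); the graph is connected.

Yes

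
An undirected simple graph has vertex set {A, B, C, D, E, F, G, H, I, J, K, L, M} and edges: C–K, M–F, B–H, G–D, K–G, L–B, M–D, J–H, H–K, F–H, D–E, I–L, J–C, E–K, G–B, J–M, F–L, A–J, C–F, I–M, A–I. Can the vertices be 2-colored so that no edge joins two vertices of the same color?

Color {B, D, F, I, J, K} black and {A, C, E, G, H, L, M} white. No edge joins two same-colored vertices, so the graph is bipartite.

Yes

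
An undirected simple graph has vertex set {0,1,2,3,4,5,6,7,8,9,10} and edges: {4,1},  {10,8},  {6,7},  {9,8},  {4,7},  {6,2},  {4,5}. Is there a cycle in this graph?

The graph has 11 vertices, 7 edges, and 4 connected components.
A forest on 11 vertices with 4 components has exactly 7 edges, which matches — so no cycle.

No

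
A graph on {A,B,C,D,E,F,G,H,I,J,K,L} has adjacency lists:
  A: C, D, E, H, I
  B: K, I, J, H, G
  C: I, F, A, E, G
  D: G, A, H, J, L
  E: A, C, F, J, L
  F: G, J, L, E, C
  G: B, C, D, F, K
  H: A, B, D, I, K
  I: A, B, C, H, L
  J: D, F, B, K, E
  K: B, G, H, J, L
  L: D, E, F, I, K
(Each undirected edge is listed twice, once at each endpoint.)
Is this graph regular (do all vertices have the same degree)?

Yes

Degrees: A:5, B:5, C:5, D:5, E:5, F:5, G:5, H:5, I:5, J:5, K:5, L:5
All degrees equal 5; the graph is regular.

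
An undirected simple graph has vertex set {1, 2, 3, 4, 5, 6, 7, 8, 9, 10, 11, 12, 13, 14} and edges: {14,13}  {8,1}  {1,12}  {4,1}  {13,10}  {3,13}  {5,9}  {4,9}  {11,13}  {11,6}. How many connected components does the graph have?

4

Component: {2}
Component: {7}
Component: {1, 4, 5, 8, 9, 12}
Component: {3, 6, 10, 11, 13, 14}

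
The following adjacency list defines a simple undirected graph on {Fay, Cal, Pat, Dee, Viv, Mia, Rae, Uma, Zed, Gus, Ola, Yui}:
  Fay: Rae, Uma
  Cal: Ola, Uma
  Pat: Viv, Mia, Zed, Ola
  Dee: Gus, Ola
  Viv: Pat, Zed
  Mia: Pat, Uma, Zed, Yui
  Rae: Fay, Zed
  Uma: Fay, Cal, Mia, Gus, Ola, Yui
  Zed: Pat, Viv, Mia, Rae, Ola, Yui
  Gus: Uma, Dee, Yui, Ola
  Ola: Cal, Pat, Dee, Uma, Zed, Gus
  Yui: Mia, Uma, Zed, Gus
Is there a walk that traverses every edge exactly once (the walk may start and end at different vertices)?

Degrees: Fay:2, Cal:2, Pat:4, Dee:2, Viv:2, Mia:4, Rae:2, Uma:6, Zed:6, Gus:4, Ola:6, Yui:4
Odd-degree vertices: none (0 total).
With 0 odd-degree vertices and all edges in one connected piece, an Eulerian trail exists.

Yes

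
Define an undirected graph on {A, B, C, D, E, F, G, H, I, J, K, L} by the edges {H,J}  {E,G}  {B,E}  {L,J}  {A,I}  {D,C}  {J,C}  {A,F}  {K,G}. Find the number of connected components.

Component: {A, F, I}
Component: {B, E, G, K}
Component: {C, D, H, J, L}

3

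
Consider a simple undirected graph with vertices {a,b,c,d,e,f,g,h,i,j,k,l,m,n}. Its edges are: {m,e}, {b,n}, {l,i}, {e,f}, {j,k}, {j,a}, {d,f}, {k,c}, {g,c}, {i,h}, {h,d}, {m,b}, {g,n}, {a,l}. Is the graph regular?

Yes

Degrees: a:2, b:2, c:2, d:2, e:2, f:2, g:2, h:2, i:2, j:2, k:2, l:2, m:2, n:2
Every vertex has degree 2, so the graph is 2-regular.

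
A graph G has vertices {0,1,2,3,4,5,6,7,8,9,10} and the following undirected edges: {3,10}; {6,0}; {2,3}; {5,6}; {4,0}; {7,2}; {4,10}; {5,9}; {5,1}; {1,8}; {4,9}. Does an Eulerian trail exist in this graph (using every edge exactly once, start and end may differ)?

Degrees: 0:2, 1:2, 2:2, 3:2, 4:3, 5:3, 6:2, 7:1, 8:1, 9:2, 10:2
Odd-degree vertices: 4, 5, 7, 8 (4 total).
With 4 odd-degree vertices (more than two), no single trail can use every edge.

No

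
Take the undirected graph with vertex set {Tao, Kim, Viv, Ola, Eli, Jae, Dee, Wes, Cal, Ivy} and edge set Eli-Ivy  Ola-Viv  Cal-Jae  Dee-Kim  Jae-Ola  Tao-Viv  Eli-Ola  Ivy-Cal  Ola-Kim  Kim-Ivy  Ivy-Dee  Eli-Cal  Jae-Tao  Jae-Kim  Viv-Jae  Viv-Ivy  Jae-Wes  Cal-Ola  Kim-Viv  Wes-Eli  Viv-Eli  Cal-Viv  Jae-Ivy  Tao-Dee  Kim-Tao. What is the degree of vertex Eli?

5

Neighbors of Eli: Viv, Ola, Wes, Cal, Ivy.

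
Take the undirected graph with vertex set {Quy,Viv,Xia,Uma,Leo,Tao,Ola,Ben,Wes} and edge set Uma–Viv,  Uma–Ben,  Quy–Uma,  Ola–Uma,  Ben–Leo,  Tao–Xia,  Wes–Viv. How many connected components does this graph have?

2

Component: {Xia, Tao}
Component: {Quy, Viv, Uma, Leo, Ola, Ben, Wes}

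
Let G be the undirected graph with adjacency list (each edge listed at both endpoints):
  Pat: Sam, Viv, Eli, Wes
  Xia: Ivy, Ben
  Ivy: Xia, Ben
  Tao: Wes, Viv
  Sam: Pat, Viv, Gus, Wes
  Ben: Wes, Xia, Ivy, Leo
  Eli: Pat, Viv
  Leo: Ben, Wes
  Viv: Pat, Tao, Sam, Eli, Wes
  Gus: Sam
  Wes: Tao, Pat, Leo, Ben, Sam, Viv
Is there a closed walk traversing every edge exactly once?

No

Degrees: Pat:4, Xia:2, Ivy:2, Tao:2, Sam:4, Ben:4, Eli:2, Leo:2, Viv:5, Gus:1, Wes:6
Vertices with odd degree: Viv, Gus. An Eulerian circuit requires all degrees even.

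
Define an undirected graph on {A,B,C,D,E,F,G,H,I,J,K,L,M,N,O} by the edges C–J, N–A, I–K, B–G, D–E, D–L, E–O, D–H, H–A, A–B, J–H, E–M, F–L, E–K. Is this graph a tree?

The graph has 15 vertices and 14 edges.
Connected and |E| = |V| - 1, which characterizes a tree.

Yes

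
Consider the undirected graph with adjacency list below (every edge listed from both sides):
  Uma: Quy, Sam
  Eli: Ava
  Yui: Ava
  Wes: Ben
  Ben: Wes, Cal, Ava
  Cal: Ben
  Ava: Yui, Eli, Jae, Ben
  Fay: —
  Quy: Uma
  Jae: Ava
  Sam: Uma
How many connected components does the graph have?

3

Component: {Fay}
Component: {Uma, Quy, Sam}
Component: {Eli, Yui, Wes, Ben, Cal, Ava, Jae}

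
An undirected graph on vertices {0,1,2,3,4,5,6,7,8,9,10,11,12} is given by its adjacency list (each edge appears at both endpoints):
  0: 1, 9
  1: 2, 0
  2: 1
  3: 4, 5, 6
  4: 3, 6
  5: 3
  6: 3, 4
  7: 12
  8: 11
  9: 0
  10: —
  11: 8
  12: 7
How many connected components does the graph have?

5

Component: {10}
Component: {7, 12}
Component: {8, 11}
Component: {0, 1, 2, 9}
Component: {3, 4, 5, 6}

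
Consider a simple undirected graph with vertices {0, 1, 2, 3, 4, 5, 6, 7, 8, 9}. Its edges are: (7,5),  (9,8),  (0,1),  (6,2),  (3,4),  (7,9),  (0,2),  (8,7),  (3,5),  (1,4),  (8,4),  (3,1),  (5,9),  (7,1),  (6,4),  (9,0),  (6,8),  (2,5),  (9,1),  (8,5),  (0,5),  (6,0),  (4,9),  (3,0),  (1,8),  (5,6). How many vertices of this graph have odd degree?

Degrees: 0:6, 1:6, 2:3, 3:4, 4:5, 5:7, 6:5, 7:4, 8:6, 9:6
Odd-degree vertices: 2, 4, 5, 6.

4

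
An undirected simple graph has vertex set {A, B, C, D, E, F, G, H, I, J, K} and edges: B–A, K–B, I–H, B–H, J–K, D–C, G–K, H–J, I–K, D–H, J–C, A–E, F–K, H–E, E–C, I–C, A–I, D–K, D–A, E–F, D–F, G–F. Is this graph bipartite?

D-F-K-D is an odd cycle (length 3), and a bipartite graph can contain only even cycles.

No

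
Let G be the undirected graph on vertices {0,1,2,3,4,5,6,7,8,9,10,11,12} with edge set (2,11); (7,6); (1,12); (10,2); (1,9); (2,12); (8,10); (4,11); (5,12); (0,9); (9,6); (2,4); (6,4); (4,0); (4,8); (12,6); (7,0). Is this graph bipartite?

The cycle 2-11-4-2 has length 3, which is odd, so the graph is not bipartite.

No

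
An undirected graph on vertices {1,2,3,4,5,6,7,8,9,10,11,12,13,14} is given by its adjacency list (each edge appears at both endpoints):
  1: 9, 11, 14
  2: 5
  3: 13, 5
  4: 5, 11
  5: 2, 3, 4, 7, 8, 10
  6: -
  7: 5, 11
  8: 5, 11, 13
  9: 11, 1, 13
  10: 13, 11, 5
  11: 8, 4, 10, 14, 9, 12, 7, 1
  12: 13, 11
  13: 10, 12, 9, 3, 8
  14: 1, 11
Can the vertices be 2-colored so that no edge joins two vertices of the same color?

No

The cycle 11-1-14-11 has length 3, which is odd, so the graph is not bipartite.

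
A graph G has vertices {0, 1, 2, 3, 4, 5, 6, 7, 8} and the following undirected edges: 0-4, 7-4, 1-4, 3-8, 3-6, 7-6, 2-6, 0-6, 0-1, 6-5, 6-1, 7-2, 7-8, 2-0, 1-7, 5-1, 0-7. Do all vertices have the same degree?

No

Degrees: 0:5, 1:5, 2:3, 3:2, 4:3, 5:2, 6:6, 7:6, 8:2
Vertex 3 has degree 2 while 6 has degree 6, so the graph is not regular.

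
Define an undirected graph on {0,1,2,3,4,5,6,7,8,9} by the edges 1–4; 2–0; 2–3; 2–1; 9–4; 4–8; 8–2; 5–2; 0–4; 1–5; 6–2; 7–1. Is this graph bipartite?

2-5-1-2 is an odd cycle (length 3), and a bipartite graph can contain only even cycles.

No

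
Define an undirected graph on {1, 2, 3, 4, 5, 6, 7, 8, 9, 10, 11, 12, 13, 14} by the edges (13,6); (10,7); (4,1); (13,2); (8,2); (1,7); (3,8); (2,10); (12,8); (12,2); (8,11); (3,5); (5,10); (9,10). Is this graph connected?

No

Component: {14}
Component: {1, 2, 3, 4, 5, 6, 7, 8, 9, 10, 11, 12, 13}
There are 2 separate components, so the graph is not connected.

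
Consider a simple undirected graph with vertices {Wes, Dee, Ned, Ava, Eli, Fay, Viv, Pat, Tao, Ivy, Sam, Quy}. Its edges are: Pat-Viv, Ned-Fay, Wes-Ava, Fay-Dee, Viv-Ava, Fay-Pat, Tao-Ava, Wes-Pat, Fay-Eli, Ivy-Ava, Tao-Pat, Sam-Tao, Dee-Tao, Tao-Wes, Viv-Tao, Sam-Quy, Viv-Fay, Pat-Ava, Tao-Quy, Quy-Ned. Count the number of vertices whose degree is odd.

8

Degrees: Wes:3, Dee:2, Ned:2, Ava:5, Eli:1, Fay:5, Viv:4, Pat:5, Tao:7, Ivy:1, Sam:2, Quy:3
Odd-degree vertices: Wes, Ava, Eli, Fay, Pat, Tao, Ivy, Quy.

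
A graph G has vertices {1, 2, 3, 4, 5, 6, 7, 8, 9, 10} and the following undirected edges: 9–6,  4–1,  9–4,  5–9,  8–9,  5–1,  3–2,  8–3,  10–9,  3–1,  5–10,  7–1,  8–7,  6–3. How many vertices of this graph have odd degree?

Degrees: 1:4, 2:1, 3:4, 4:2, 5:3, 6:2, 7:2, 8:3, 9:5, 10:2
Odd-degree vertices: 2, 5, 8, 9.

4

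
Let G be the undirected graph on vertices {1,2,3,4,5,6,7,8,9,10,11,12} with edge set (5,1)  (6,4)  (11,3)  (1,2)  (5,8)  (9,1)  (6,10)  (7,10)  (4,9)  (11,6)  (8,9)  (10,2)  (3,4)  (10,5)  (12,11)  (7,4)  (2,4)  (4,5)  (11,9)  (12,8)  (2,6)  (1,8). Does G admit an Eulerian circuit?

Yes

Degrees: 1:4, 2:4, 3:2, 4:6, 5:4, 6:4, 7:2, 8:4, 9:4, 10:4, 11:4, 12:2
All degrees are even and the non-isolated vertices are connected — an Eulerian circuit exists.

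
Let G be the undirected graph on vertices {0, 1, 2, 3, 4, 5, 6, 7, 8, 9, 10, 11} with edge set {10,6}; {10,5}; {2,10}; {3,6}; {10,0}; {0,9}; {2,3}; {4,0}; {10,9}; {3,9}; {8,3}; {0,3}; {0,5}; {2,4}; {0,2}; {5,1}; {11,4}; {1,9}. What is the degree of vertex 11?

Neighbors of 11: 4.

1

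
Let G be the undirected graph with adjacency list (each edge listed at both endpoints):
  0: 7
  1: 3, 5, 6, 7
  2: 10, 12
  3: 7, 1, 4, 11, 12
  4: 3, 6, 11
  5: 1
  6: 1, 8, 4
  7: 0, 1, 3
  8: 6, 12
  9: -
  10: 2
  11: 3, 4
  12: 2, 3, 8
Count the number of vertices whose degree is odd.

8

Degrees: 0:1, 1:4, 2:2, 3:5, 4:3, 5:1, 6:3, 7:3, 8:2, 9:0, 10:1, 11:2, 12:3
Odd-degree vertices: 0, 3, 4, 5, 6, 7, 10, 12.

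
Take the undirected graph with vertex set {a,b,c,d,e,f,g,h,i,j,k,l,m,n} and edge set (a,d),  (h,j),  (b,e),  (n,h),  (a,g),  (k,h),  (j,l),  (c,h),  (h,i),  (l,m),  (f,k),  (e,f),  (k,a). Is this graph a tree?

|V| = 14, |E| = 13.
Connected and |E| = |V| - 1, which characterizes a tree.

Yes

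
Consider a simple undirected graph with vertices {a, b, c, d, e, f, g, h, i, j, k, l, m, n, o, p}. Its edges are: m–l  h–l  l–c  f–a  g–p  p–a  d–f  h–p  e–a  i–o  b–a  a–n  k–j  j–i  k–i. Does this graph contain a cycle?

Yes

The graph has 16 vertices, 15 edges, and 2 connected components.
One cycle is i-k-j-i.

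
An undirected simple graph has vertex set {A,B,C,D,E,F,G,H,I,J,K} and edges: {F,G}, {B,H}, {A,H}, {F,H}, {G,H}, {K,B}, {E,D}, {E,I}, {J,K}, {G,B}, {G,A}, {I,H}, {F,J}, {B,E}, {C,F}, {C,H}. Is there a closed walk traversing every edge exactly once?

Degrees: A:2, B:4, C:2, D:1, E:3, F:4, G:4, H:6, I:2, J:2, K:2
D, E have odd degree; an Eulerian circuit needs every degree to be even, so none exists.

No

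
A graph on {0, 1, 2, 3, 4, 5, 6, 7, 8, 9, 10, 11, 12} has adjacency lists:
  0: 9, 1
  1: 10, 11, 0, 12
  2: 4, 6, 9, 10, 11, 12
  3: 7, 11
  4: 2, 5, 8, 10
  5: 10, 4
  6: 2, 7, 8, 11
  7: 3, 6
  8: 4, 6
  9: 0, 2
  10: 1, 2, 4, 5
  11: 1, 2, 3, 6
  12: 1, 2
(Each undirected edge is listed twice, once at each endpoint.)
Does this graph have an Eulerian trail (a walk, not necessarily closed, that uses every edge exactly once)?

Degrees: 0:2, 1:4, 2:6, 3:2, 4:4, 5:2, 6:4, 7:2, 8:2, 9:2, 10:4, 11:4, 12:2
Odd-degree vertices: none (0 total).
The non-isolated vertices are connected and exactly 0 have odd degree, so an Eulerian trail exists.

Yes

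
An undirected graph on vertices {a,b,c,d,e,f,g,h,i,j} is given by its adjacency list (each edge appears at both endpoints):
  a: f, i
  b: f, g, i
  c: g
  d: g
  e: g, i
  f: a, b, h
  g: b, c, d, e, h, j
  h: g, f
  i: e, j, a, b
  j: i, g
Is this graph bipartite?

Yes

Color {f, g, i} black and {a, b, c, d, e, h, j} white. No edge joins two same-colored vertices, so the graph is bipartite.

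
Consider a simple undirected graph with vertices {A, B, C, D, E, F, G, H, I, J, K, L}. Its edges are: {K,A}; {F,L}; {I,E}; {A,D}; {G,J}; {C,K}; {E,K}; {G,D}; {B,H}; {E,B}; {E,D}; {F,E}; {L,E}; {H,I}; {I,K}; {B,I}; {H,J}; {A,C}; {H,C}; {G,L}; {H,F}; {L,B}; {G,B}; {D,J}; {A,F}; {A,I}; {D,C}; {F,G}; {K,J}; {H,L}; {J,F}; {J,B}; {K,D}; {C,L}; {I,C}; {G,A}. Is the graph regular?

Degrees: A:6, B:6, C:6, D:6, E:6, F:6, G:6, H:6, I:6, J:6, K:6, L:6
Every vertex has degree 6, so the graph is 6-regular.

Yes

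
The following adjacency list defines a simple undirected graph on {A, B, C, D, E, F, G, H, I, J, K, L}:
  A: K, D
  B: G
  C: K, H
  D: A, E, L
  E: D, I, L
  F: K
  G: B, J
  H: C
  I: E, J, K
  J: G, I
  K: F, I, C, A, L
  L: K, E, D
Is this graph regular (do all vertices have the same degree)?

No

Degrees: A:2, B:1, C:2, D:3, E:3, F:1, G:2, H:1, I:3, J:2, K:5, L:3
Degrees are not all equal (e.g. deg(B)=1 but deg(K)=5); not regular.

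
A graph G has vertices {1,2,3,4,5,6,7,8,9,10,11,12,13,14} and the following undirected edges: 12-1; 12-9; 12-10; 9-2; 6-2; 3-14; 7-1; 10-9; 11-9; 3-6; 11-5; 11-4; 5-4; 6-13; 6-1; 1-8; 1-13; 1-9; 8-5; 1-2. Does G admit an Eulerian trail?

No

Degrees: 1:7, 2:3, 3:2, 4:2, 5:3, 6:4, 7:1, 8:2, 9:5, 10:2, 11:3, 12:3, 13:2, 14:1
Odd-degree vertices: 1, 2, 5, 7, 9, 11, 12, 14 (8 total).
With 8 odd-degree vertices (more than two), no single trail can use every edge.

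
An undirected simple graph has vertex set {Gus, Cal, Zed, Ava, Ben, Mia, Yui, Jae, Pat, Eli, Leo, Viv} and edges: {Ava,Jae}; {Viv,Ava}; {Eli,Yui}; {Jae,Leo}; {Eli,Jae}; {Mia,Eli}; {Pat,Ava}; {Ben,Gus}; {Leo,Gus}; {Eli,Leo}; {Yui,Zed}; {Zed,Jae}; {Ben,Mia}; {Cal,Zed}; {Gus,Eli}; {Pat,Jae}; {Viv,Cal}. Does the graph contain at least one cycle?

Yes

|V| = 12, |E| = 17, number of components = 1.
Since 17 > 12 - 1, a cycle must exist; for instance Gus-Eli-Mia-Ben-Gus.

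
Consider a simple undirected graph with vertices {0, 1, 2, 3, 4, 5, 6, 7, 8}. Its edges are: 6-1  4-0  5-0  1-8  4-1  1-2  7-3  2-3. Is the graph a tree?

Yes

|V| = 9, |E| = 8.
It is connected with exactly 8 edges, hence acyclic — it is a tree.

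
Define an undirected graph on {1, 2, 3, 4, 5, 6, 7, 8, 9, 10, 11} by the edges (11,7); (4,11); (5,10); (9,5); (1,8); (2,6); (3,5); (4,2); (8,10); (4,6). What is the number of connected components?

Component: {2, 4, 6, 7, 11}
Component: {1, 3, 5, 8, 9, 10}

2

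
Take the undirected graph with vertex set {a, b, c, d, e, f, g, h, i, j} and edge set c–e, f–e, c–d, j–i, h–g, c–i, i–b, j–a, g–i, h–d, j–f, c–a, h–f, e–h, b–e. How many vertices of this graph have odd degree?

2

Degrees: a:2, b:2, c:4, d:2, e:4, f:3, g:2, h:4, i:4, j:3
Odd-degree vertices: f, j.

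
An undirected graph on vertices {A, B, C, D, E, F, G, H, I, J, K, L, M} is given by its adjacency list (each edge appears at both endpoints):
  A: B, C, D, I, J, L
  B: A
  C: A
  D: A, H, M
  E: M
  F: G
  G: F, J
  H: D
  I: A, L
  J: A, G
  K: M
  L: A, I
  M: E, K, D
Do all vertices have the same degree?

No

Degrees: A:6, B:1, C:1, D:3, E:1, F:1, G:2, H:1, I:2, J:2, K:1, L:2, M:3
Vertex B has degree 1 while A has degree 6, so the graph is not regular.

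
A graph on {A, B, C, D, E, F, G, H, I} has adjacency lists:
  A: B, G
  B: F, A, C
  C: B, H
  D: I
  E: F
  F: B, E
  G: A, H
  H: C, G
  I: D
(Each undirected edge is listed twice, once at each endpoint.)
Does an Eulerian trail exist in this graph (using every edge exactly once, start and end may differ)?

Degrees: A:2, B:3, C:2, D:1, E:1, F:2, G:2, H:2, I:1
Odd-degree vertices: B, D, E, I (4 total).
With 4 odd-degree vertices (more than two), no single trail can use every edge.

No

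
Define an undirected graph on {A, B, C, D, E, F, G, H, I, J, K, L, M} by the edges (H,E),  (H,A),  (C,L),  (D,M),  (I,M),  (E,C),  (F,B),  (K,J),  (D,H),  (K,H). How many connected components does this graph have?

Component: {G}
Component: {B, F}
Component: {A, C, D, E, H, I, J, K, L, M}

3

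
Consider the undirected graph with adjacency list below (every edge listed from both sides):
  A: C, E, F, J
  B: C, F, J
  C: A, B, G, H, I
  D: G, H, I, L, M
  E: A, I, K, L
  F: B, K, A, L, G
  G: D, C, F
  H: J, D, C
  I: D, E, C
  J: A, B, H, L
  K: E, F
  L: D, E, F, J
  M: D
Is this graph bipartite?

Color {C, D, E, F, J} black and {A, B, G, H, I, K, L, M} white. No edge joins two same-colored vertices, so the graph is bipartite.

Yes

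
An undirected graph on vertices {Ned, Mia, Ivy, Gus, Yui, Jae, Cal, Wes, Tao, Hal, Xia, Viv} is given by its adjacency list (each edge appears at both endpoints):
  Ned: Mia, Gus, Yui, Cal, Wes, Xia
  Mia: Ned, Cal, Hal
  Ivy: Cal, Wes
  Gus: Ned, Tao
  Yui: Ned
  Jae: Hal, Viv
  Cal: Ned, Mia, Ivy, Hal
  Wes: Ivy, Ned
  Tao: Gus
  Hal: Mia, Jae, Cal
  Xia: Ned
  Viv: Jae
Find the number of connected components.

Component: {Ned, Mia, Ivy, Gus, Yui, Jae, Cal, Wes, Tao, Hal, Xia, Viv}

1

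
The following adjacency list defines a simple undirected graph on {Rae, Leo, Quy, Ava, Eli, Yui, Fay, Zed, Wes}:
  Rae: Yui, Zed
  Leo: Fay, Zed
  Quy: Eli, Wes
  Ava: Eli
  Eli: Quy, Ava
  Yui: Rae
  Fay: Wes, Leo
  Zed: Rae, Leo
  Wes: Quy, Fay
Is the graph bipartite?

Yes

A valid 2-coloring puts {Quy, Ava, Yui, Fay, Zed} on one side and {Rae, Leo, Eli, Wes} on the other; every edge crosses between the two sides.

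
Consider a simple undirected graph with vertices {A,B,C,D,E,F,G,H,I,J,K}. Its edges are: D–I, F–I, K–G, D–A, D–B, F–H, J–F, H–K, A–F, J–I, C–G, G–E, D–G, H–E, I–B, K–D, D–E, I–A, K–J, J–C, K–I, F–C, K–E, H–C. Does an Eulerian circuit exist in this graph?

No

Degrees: A:3, B:2, C:4, D:6, E:4, F:5, G:4, H:4, I:6, J:4, K:6
Vertices with odd degree: A, F. An Eulerian circuit requires all degrees even.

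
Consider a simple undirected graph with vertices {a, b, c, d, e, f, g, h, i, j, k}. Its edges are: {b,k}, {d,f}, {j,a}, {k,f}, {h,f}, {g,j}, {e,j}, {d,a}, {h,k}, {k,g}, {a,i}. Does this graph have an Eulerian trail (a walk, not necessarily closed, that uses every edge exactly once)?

No

Degrees: a:3, b:1, c:0, d:2, e:1, f:3, g:2, h:2, i:1, j:3, k:4
Odd-degree vertices: a, b, e, f, i, j (6 total).
With 6 odd-degree vertices (more than two), no single trail can use every edge.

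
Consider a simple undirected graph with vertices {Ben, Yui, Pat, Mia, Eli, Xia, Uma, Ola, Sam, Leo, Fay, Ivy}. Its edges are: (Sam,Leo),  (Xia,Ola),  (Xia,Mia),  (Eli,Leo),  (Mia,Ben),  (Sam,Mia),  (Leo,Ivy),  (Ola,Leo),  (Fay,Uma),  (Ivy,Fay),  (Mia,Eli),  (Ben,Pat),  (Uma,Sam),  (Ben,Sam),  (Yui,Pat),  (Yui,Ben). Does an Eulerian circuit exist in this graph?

Degrees: Ben:4, Yui:2, Pat:2, Mia:4, Eli:2, Xia:2, Uma:2, Ola:2, Sam:4, Leo:4, Fay:2, Ivy:2
All degrees are even and the non-isolated vertices are connected — an Eulerian circuit exists.

Yes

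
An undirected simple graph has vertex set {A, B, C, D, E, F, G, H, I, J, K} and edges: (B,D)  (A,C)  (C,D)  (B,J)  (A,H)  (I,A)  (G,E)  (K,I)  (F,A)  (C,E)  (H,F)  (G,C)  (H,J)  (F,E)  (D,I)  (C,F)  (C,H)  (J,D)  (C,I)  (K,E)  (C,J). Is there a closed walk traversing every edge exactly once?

Yes

Degrees: A:4, B:2, C:8, D:4, E:4, F:4, G:2, H:4, I:4, J:4, K:2
All degrees are even and the non-isolated vertices are connected — an Eulerian circuit exists.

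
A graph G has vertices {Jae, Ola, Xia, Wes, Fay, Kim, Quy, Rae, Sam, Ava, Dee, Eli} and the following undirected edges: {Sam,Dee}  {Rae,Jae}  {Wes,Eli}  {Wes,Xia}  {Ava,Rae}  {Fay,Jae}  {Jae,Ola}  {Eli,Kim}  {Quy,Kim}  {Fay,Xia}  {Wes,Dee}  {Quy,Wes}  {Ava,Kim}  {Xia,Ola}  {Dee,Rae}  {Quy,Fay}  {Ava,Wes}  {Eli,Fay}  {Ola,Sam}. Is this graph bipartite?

No

Rae-Dee-Sam-Ola-Jae-Rae is an odd cycle (length 5), and a bipartite graph can contain only even cycles.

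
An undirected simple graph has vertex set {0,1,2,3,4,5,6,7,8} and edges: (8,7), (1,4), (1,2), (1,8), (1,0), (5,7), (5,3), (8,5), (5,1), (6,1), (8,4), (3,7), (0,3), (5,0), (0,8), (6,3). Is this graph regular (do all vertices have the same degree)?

Degrees: 0:4, 1:6, 2:1, 3:4, 4:2, 5:5, 6:2, 7:3, 8:5
Degrees are not all equal (e.g. deg(2)=1 but deg(1)=6); not regular.

No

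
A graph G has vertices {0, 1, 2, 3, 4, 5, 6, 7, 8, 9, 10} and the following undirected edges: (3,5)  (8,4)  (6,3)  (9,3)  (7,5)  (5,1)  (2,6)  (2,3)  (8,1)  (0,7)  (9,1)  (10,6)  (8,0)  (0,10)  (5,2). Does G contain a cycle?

The graph has 11 vertices, 15 edges, and 1 connected component.
One cycle is 0-7-5-1-8-0.

Yes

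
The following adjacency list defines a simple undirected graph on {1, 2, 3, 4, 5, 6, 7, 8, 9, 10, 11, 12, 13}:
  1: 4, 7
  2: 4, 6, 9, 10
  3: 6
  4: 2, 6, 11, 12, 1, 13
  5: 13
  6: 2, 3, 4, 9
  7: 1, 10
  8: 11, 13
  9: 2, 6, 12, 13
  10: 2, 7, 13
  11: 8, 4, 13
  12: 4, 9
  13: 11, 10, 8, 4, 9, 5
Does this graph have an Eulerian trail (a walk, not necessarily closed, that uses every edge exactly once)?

Degrees: 1:2, 2:4, 3:1, 4:6, 5:1, 6:4, 7:2, 8:2, 9:4, 10:3, 11:3, 12:2, 13:6
Odd-degree vertices: 3, 5, 10, 11 (4 total).
An Eulerian trail requires 0 or 2 odd-degree vertices; here there are 4.

No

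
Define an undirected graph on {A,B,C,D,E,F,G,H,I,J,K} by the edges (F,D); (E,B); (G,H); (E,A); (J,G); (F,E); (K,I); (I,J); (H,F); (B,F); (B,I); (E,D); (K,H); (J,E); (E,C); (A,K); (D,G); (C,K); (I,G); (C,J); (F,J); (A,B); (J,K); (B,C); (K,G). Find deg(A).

Neighbors of A: B, E, K.

3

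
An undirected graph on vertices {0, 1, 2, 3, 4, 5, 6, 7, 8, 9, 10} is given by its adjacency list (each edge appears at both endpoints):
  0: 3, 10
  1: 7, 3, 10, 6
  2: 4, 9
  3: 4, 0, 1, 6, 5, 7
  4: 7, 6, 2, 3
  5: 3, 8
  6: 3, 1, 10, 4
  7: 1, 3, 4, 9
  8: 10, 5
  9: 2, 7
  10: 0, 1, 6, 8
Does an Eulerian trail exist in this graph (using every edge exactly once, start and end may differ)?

Yes

Degrees: 0:2, 1:4, 2:2, 3:6, 4:4, 5:2, 6:4, 7:4, 8:2, 9:2, 10:4
Odd-degree vertices: none (0 total).
The non-isolated vertices are connected and exactly 0 have odd degree, so an Eulerian trail exists.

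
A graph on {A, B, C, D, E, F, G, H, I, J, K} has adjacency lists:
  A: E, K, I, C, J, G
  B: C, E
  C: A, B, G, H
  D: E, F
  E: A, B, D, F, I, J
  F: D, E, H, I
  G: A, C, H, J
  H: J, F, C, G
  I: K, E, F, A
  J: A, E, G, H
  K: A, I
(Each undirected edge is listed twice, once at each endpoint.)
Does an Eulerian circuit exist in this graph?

Yes

Degrees: A:6, B:2, C:4, D:2, E:6, F:4, G:4, H:4, I:4, J:4, K:2
Every vertex has even degree and the edges form a single connected piece, so an Eulerian circuit exists.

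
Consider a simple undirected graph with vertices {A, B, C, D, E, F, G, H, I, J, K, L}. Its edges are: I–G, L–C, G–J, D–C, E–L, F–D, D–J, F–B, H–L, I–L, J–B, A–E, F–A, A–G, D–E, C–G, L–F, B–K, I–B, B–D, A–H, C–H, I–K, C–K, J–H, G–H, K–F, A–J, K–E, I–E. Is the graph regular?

Degrees: A:5, B:5, C:5, D:5, E:5, F:5, G:5, H:5, I:5, J:5, K:5, L:5
All degrees equal 5; the graph is regular.

Yes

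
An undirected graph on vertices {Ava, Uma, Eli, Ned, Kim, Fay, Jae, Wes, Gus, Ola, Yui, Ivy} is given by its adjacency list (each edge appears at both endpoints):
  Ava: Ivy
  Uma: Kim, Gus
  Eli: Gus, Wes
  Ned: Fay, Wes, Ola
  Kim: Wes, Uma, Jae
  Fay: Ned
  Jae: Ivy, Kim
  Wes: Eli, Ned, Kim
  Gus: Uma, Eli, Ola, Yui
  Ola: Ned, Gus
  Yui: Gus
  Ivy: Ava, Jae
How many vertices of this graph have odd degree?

Degrees: Ava:1, Uma:2, Eli:2, Ned:3, Kim:3, Fay:1, Jae:2, Wes:3, Gus:4, Ola:2, Yui:1, Ivy:2
Odd-degree vertices: Ava, Ned, Kim, Fay, Wes, Yui.

6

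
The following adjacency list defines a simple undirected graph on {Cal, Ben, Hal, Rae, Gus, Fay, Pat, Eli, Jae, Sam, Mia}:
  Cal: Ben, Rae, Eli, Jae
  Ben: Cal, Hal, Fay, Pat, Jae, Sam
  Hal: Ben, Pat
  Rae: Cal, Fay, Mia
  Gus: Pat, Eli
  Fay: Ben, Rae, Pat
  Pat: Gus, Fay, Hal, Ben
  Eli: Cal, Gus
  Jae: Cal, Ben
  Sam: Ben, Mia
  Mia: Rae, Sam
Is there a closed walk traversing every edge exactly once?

No

Degrees: Cal:4, Ben:6, Hal:2, Rae:3, Gus:2, Fay:3, Pat:4, Eli:2, Jae:2, Sam:2, Mia:2
Rae, Fay have odd degree; an Eulerian circuit needs every degree to be even, so none exists.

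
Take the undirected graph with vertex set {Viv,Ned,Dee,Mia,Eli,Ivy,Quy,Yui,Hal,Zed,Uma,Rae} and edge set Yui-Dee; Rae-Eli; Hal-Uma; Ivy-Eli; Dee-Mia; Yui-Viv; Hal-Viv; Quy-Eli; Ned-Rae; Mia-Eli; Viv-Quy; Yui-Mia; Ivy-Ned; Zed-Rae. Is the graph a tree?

The graph has 12 vertices and 14 edges.
Connected but with 14 > 11 edges, so it has a cycle and is not a tree.

No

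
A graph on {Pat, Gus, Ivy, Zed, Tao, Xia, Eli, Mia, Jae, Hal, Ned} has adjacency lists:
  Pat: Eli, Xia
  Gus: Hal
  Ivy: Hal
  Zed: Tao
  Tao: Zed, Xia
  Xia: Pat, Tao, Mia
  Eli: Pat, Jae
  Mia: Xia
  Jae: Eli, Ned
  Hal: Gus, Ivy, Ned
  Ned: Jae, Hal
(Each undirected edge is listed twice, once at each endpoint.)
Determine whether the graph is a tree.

Yes

The graph has 11 vertices and 10 edges.
Connected and |E| = |V| - 1, which characterizes a tree.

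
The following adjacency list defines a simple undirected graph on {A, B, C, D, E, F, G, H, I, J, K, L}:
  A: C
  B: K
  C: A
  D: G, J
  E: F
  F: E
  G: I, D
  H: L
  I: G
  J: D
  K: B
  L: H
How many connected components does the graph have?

Component: {A, C}
Component: {B, K}
Component: {E, F}
Component: {H, L}
Component: {D, G, I, J}

5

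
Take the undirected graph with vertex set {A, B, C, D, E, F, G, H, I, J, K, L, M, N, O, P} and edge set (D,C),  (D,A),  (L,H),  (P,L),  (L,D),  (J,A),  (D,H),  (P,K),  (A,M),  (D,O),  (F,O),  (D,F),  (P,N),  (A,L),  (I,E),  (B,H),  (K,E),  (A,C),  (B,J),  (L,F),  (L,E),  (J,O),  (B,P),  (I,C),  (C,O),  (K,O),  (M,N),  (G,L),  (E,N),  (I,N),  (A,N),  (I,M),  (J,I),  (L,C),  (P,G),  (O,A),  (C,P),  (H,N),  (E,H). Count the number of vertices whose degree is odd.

Degrees: A:7, B:3, C:6, D:6, E:5, F:3, G:2, H:5, I:5, J:4, K:3, L:8, M:3, N:6, O:6, P:6
Odd-degree vertices: A, B, E, F, H, I, K, M.

8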